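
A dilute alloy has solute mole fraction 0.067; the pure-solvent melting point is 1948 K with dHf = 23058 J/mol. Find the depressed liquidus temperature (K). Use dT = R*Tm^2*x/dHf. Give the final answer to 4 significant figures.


dT = R*Tm^2*x / dHf
dT = 8.314 * 1948^2 * 0.067 / 23058
dT = 91.6729 K
T_new = 1948 - 91.6729 = 1856 K


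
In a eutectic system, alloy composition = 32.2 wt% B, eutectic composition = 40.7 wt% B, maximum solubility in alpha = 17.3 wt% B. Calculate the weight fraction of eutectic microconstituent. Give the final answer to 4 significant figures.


f_primary = (C_e - C0) / (C_e - C_alpha_max)
f_primary = (40.7 - 32.2) / (40.7 - 17.3)
f_primary = 0.363248
f_eutectic = 1 - 0.363248 = 0.6368


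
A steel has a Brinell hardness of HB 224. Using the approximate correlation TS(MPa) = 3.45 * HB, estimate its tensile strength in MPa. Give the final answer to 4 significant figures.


TS (MPa) = 3.45 * HB
TS = 3.45 * 224
TS = 772.8 MPa


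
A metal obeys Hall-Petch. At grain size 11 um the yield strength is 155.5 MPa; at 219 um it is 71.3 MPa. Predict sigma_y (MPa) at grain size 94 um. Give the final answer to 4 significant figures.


sigma_y = sigma0 + k / sqrt(d)
1/sqrt(d1) = 1/sqrt(1.1e-05) = 301.511;  1/sqrt(d2) = 67.5737
k = (sigma1 - sigma2) / (1/sqrt(d1) - 1/sqrt(d2)) = (155.5 - 71.3) / (301.511 - 67.5737) = 0.359925 MPa*m^0.5
sigma0 = sigma1 - k/sqrt(d1) = 155.5 - 0.359925*301.511 = 46.9785 MPa
sigma_y(d3) = 46.9785 + 0.359925 / sqrt(9.4e-05) = 84.1 MPa


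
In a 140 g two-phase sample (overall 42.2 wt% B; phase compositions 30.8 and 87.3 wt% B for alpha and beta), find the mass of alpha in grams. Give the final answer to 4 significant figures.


f_alpha = (C_beta - C0) / (C_beta - C_alpha)
f_alpha = (87.3 - 42.2) / (87.3 - 30.8) = 0.79823
m_alpha = f_alpha * m_total = 0.79823 * 140 = 111.8 g


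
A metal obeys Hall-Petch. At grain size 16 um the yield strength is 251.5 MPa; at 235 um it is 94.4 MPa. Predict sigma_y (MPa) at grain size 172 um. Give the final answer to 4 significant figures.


sigma_y = sigma0 + k / sqrt(d)
1/sqrt(d1) = 1/sqrt(1.6e-05) = 250;  1/sqrt(d2) = 65.2328
k = (sigma1 - sigma2) / (1/sqrt(d1) - 1/sqrt(d2)) = (251.5 - 94.4) / (250 - 65.2328) = 0.850259 MPa*m^0.5
sigma0 = sigma1 - k/sqrt(d1) = 251.5 - 0.850259*250 = 38.9352 MPa
sigma_y(d3) = 38.9352 + 0.850259 / sqrt(1.72e-04) = 103.8 MPa


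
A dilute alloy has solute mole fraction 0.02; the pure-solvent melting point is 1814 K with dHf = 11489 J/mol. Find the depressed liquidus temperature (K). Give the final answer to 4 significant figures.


dT = R*Tm^2*x / dHf
dT = 8.314 * 1814^2 * 0.02 / 11489
dT = 47.6247 K
T_new = 1814 - 47.6247 = 1766 K


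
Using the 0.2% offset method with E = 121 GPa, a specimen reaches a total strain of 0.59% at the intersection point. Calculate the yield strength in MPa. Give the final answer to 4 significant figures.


Offset strain = 0.002
Elastic strain at yield = total_strain - offset = 5.9e-03 - 0.002 = 3.9e-03
sigma_y = E * elastic_strain = 121000 * 3.9e-03
sigma_y = 471.9 MPa


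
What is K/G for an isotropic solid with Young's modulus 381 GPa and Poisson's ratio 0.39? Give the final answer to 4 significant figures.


G = E / (2*(1+nu))
G = 381 / (2*(1+0.39)) = 137.05 GPa
K = E / (3*(1-2*nu))
K = 381 / (3*(1-2*0.39)) = 577.273 GPa
K/G = 577.273 / 137.05 = 4.212


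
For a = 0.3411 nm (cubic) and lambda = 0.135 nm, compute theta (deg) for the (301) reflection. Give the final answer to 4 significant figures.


d = a / sqrt(h^2+k^2+l^2)
d = 0.3411 / sqrt(10) = 0.107865 nm
lambda = 2*d*sin(theta)  =>  sin(theta) = lambda / (2*d)
sin(theta) = 0.135 / (2 * 0.107865) = 0.625781
theta = 38.74 deg


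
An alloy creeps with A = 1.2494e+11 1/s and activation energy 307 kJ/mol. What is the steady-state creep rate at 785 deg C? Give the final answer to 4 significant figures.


rate = A * exp(-Q / (R*T))
T = 785 + 273.15 = 1058.15 K
rate = 1.2494e+11 * exp(-307e3 / (8.314 * 1058.15))
rate = 8.737e-05 1/s


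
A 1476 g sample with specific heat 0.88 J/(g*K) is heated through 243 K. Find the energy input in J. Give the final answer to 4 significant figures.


Q = m * cp * dT
Q = 1476 * 0.88 * 243
Q = 315600 J


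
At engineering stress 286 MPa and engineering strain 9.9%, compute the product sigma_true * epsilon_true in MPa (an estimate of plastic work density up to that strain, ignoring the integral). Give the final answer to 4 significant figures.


sigma_true = sigma_eng * (1 + epsilon_eng)
sigma_true = 286 * (1 + 0.099) = 314.314 MPa
epsilon_true = ln(1 + epsilon_eng)
epsilon_true = ln(1 + 0.099) = 0.0944007
sigma_true * epsilon_true = 314.314 * 0.0944007 = 29.67 MPa


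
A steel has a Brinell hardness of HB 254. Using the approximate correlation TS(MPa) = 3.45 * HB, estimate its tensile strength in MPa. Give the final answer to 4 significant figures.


TS (MPa) = 3.45 * HB
TS = 3.45 * 254
TS = 876.3 MPa


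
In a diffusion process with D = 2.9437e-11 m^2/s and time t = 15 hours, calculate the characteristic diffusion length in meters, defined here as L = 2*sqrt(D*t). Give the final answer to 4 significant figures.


t = 15 hr = 54000 s
Diffusion length = 2*sqrt(D*t)
= 2*sqrt(2.9437e-11 * 54000)
= 2.522e-03 m


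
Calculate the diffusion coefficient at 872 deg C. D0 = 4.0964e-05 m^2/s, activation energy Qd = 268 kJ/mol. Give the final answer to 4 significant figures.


D = D0 * exp(-Qd / (R*T))
T = 1145.15 K
D = 4.0964e-05 * exp(-268e3 / (8.314 * 1145.15))
D = 2.44e-17 m^2/s


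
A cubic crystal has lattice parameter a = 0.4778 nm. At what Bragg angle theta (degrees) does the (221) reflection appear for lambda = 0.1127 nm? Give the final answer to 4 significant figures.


d = a / sqrt(h^2+k^2+l^2)
d = 0.4778 / sqrt(9) = 0.159267 nm
lambda = 2*d*sin(theta)  =>  sin(theta) = lambda / (2*d)
sin(theta) = 0.1127 / (2 * 0.159267) = 0.353809
theta = 20.72 deg


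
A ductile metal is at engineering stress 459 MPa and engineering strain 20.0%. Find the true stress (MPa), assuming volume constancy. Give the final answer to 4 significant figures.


sigma_true = sigma_eng * (1 + epsilon_eng)
sigma_true = 459 * (1 + 0.2)
sigma_true = 550.8 MPa


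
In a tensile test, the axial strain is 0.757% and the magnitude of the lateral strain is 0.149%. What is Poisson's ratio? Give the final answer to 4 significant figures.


nu = -epsilon_lat / epsilon_axial
Lateral strain is contraction (negative), so using magnitudes:
nu = 0.149 / 0.757
nu = 0.1968


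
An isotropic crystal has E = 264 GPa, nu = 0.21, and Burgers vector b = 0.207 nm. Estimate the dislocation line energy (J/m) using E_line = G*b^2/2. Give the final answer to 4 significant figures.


Step 1: G = E / (2*(1+nu))
G = 264 / (2*(1+0.21)) = 109.091 GPa = 1.09091e+11 Pa
Step 2: E_line = G*b^2/2
b = 0.207 nm = 2.07e-10 m
E_line = 0.5 * 1.09091e+11 * (2.07e-10)^2 = 2.337e-09 J/m


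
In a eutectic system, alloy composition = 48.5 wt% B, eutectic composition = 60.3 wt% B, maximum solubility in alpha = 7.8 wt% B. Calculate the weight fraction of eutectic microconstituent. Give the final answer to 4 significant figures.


f_primary = (C_e - C0) / (C_e - C_alpha_max)
f_primary = (60.3 - 48.5) / (60.3 - 7.8)
f_primary = 0.224762
f_eutectic = 1 - 0.224762 = 0.7752


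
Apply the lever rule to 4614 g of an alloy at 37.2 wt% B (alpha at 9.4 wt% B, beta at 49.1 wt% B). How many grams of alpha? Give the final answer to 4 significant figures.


f_alpha = (C_beta - C0) / (C_beta - C_alpha)
f_alpha = (49.1 - 37.2) / (49.1 - 9.4) = 0.299748
m_alpha = f_alpha * m_total = 0.299748 * 4614 = 1383 g


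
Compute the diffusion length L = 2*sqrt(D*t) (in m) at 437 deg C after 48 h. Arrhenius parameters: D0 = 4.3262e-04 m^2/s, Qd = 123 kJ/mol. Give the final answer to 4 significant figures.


Step 1: D = D0 * exp(-Qd/(R*T))
T = 710.15 K
D = 4.3262e-04 * exp(-123e3 / (8.314 * 710.15)) = 3.87786e-13 m^2/s
Step 2: L = 2*sqrt(D*t)
t = 48 h = 172800 s
L = 2*sqrt(3.87786e-13 * 172800) = 5.177e-04 m


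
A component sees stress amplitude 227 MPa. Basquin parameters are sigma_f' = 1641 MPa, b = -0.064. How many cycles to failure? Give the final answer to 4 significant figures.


sigma_a = sigma_f' * (2*Nf)^b
2*Nf = (sigma_a / sigma_f')^(1/b)
2*Nf = (227 / 1641)^(1/-0.064)
2*Nf = 2.64952e+13
Nf = 1.325e+13 cycles


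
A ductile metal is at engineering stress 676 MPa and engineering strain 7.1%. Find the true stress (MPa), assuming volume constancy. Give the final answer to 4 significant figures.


sigma_true = sigma_eng * (1 + epsilon_eng)
sigma_true = 676 * (1 + 0.071)
sigma_true = 724 MPa


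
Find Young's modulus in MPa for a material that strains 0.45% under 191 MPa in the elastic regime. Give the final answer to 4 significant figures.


E = sigma / epsilon
epsilon = 0.45% = 4.5e-03
E = 191 / 4.5e-03
E = 42440 MPa


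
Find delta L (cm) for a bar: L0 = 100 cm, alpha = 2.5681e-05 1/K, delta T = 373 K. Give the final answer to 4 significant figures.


dL = L0 * alpha * dT
dL = 100 * 2.5681e-05 * 373
dL = 0.9579 cm


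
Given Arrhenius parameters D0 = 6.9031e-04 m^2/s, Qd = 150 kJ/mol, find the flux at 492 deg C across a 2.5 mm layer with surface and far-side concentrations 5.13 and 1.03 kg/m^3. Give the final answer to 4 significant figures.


Step 1: D = D0 * exp(-Qd/(R*T))
T = 492 + 273.15 = 765.15 K
D = 6.9031e-04 * exp(-150e3 / (8.314 * 765.15)) = 3.96822e-14 m^2/s
Step 2: J = D * (C1 - C2) / dx
J = 3.96822e-14 * (5.13 - 1.03) / 2.5e-03
J = 6.508e-11 kg/(m^2*s)


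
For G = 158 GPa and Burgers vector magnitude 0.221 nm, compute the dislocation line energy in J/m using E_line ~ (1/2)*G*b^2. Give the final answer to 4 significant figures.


E = G*b^2/2
b = 0.221 nm = 2.21e-10 m
G = 158 GPa = 1.58e+11 Pa
E = 0.5 * 1.58e+11 * (2.21e-10)^2
E = 3.858e-09 J/m


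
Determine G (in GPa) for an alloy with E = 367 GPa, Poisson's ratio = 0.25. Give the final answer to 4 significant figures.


G = E / (2*(1+nu))
G = 367 / (2*(1+0.25))
G = 146.8 GPa


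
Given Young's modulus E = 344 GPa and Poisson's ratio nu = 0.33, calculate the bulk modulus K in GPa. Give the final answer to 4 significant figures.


K = E / (3*(1-2*nu))
K = 344 / (3*(1-2*0.33))
K = 337.3 GPa


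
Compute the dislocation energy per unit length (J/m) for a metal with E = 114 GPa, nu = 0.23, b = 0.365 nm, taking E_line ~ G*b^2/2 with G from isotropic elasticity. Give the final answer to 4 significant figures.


Step 1: G = E / (2*(1+nu))
G = 114 / (2*(1+0.23)) = 46.3415 GPa = 4.63415e+10 Pa
Step 2: E_line = G*b^2/2
b = 0.365 nm = 3.65e-10 m
E_line = 0.5 * 4.63415e+10 * (3.65e-10)^2 = 3.087e-09 J/m


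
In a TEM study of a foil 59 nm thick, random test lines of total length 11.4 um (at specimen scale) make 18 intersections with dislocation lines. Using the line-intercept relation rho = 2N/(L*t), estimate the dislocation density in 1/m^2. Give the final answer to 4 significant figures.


rho = 2N / (L * t)
L = 11.4 um = 1.14e-05 m, t = 59 nm = 5.9e-08 m
rho = 2 * 18 / (1.14e-05 * 5.9e-08)
rho = 5.352e+13 1/m^2


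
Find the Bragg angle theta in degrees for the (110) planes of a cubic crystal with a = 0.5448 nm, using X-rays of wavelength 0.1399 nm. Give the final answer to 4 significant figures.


d = a / sqrt(h^2+k^2+l^2)
d = 0.5448 / sqrt(2) = 0.385232 nm
lambda = 2*d*sin(theta)  =>  sin(theta) = lambda / (2*d)
sin(theta) = 0.1399 / (2 * 0.385232) = 0.181579
theta = 10.46 deg


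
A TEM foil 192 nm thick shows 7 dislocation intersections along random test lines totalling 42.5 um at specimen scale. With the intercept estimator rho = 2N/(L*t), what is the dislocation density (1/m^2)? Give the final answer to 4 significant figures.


rho = 2N / (L * t)
L = 42.5 um = 4.25e-05 m, t = 192 nm = 1.92e-07 m
rho = 2 * 7 / (4.25e-05 * 1.92e-07)
rho = 1.716e+12 1/m^2


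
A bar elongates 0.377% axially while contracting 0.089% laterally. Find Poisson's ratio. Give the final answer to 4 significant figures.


nu = -epsilon_lat / epsilon_axial
Lateral strain is contraction (negative), so using magnitudes:
nu = 0.089 / 0.377
nu = 0.2361


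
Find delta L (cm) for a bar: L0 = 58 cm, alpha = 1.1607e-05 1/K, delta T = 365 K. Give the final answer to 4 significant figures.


dL = L0 * alpha * dT
dL = 58 * 1.1607e-05 * 365
dL = 0.2457 cm


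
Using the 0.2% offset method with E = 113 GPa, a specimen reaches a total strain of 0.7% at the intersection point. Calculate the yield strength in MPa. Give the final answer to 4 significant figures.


Offset strain = 0.002
Elastic strain at yield = total_strain - offset = 7e-03 - 0.002 = 5e-03
sigma_y = E * elastic_strain = 113000 * 5e-03
sigma_y = 565 MPa


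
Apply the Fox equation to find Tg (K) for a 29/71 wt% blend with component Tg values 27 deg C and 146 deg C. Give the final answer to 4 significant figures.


1/Tg = w1/Tg1 + w2/Tg2 (in Kelvin)
Tg1 = 300.15 K, Tg2 = 419.15 K
1/Tg = 0.29/300.15 + 0.71/419.15
Tg = 375.9 K


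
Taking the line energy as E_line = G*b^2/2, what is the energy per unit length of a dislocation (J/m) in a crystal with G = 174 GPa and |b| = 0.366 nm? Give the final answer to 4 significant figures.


E = G*b^2/2
b = 0.366 nm = 3.66e-10 m
G = 174 GPa = 1.74e+11 Pa
E = 0.5 * 1.74e+11 * (3.66e-10)^2
E = 1.165e-08 J/m


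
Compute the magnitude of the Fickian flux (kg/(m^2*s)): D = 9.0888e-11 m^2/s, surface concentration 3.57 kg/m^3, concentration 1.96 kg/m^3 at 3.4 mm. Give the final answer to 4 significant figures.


J = -D * (dC/dx) = D * (C1 - C2) / dx
J = 9.0888e-11 * (3.57 - 1.96) / 3.4e-03
J = 4.304e-08 kg/(m^2*s)


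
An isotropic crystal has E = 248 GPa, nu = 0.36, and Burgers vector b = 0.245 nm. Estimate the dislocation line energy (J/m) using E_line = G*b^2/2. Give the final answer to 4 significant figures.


Step 1: G = E / (2*(1+nu))
G = 248 / (2*(1+0.36)) = 91.1765 GPa = 9.11765e+10 Pa
Step 2: E_line = G*b^2/2
b = 0.245 nm = 2.45e-10 m
E_line = 0.5 * 9.11765e+10 * (2.45e-10)^2 = 2.736e-09 J/m


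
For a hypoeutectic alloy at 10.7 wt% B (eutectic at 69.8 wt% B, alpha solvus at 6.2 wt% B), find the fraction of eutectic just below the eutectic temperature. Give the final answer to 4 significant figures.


f_primary = (C_e - C0) / (C_e - C_alpha_max)
f_primary = (69.8 - 10.7) / (69.8 - 6.2)
f_primary = 0.929245
f_eutectic = 1 - 0.929245 = 0.07075


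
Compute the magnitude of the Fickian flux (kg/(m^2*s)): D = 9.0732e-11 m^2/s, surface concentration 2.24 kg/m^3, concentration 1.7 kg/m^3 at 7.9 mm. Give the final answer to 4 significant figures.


J = -D * (dC/dx) = D * (C1 - C2) / dx
J = 9.0732e-11 * (2.24 - 1.7) / 7.9e-03
J = 6.202e-09 kg/(m^2*s)


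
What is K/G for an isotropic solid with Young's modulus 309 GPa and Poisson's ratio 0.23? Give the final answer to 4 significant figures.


G = E / (2*(1+nu))
G = 309 / (2*(1+0.23)) = 125.61 GPa
K = E / (3*(1-2*nu))
K = 309 / (3*(1-2*0.23)) = 190.741 GPa
K/G = 190.741 / 125.61 = 1.519


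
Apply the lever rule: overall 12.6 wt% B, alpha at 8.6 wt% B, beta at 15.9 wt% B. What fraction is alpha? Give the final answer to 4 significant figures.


f_alpha = (C_beta - C0) / (C_beta - C_alpha)
f_alpha = (15.9 - 12.6) / (15.9 - 8.6)
f_alpha = 0.4521


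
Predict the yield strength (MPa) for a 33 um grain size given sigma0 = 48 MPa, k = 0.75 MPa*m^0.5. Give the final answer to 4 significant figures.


sigma_y = sigma0 + k / sqrt(d)
d = 33 um = 3.3e-05 m
sigma_y = 48 + 0.75 / sqrt(3.3e-05)
sigma_y = 178.6 MPa


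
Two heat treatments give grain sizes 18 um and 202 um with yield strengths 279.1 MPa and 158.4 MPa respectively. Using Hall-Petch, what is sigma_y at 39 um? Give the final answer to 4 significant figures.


sigma_y = sigma0 + k / sqrt(d)
1/sqrt(d1) = 1/sqrt(1.8e-05) = 235.702;  1/sqrt(d2) = 70.3598
k = (sigma1 - sigma2) / (1/sqrt(d1) - 1/sqrt(d2)) = (279.1 - 158.4) / (235.702 - 70.3598) = 0.73 MPa*m^0.5
sigma0 = sigma1 - k/sqrt(d1) = 279.1 - 0.73*235.702 = 107.037 MPa
sigma_y(d3) = 107.037 + 0.73 / sqrt(3.9e-05) = 223.9 MPa


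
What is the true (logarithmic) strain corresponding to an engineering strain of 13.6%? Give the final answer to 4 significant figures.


epsilon_true = ln(1 + epsilon_eng)
epsilon_true = ln(1 + 0.136)
epsilon_true = 0.1275


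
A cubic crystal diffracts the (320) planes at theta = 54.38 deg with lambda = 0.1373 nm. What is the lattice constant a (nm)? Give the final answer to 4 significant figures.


d = lambda / (2*sin(theta))
d = 0.1373 / (2*sin(54.38 deg))
d = 0.084451 nm
a = d * sqrt(h^2+k^2+l^2) = 0.084451 * sqrt(13)
a = 0.3045 nm


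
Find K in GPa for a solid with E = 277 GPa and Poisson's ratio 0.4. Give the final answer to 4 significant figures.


K = E / (3*(1-2*nu))
K = 277 / (3*(1-2*0.4))
K = 461.7 GPa


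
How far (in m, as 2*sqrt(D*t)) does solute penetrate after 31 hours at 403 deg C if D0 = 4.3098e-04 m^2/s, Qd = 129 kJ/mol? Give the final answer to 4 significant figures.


Step 1: D = D0 * exp(-Qd/(R*T))
T = 676.15 K
D = 4.3098e-04 * exp(-129e3 / (8.314 * 676.15)) = 4.66075e-14 m^2/s
Step 2: L = 2*sqrt(D*t)
t = 31 h = 111600 s
L = 2*sqrt(4.66075e-14 * 111600) = 1.442e-04 m


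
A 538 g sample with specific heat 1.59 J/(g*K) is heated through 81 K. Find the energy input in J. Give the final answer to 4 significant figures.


Q = m * cp * dT
Q = 538 * 1.59 * 81
Q = 69290 J


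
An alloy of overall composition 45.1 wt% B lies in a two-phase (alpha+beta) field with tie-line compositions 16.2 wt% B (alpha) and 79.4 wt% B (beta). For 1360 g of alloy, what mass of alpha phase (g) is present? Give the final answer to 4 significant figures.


f_alpha = (C_beta - C0) / (C_beta - C_alpha)
f_alpha = (79.4 - 45.1) / (79.4 - 16.2) = 0.542722
m_alpha = f_alpha * m_total = 0.542722 * 1360 = 738.1 g


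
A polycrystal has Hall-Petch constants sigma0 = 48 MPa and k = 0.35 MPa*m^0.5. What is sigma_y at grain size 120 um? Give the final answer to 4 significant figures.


sigma_y = sigma0 + k / sqrt(d)
d = 120 um = 1.2e-04 m
sigma_y = 48 + 0.35 / sqrt(1.2e-04)
sigma_y = 79.95 MPa


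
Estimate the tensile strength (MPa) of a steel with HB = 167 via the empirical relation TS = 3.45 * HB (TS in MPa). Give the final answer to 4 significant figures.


TS (MPa) = 3.45 * HB
TS = 3.45 * 167
TS = 576.2 MPa


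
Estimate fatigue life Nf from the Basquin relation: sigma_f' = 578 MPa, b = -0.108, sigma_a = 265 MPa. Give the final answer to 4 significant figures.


sigma_a = sigma_f' * (2*Nf)^b
2*Nf = (sigma_a / sigma_f')^(1/b)
2*Nf = (265 / 578)^(1/-0.108)
2*Nf = 1367.55
Nf = 683.8 cycles


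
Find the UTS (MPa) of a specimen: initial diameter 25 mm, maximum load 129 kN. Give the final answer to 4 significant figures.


A0 = pi*(d/2)^2 = pi*(25/2)^2 = 490.874 mm^2
UTS = F_max / A0 = 129*1000 / 490.874
UTS = 262.8 MPa


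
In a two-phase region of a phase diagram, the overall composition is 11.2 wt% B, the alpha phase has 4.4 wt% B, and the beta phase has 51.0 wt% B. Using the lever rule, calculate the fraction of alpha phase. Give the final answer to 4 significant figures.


f_alpha = (C_beta - C0) / (C_beta - C_alpha)
f_alpha = (51.0 - 11.2) / (51.0 - 4.4)
f_alpha = 0.8541


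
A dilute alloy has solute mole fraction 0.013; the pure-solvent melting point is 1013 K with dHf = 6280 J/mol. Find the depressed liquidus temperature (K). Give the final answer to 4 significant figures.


dT = R*Tm^2*x / dHf
dT = 8.314 * 1013^2 * 0.013 / 6280
dT = 17.6609 K
T_new = 1013 - 17.6609 = 995.3 K


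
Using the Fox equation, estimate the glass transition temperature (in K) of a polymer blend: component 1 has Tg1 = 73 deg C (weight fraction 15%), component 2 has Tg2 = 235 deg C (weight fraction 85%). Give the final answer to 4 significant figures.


1/Tg = w1/Tg1 + w2/Tg2 (in Kelvin)
Tg1 = 346.15 K, Tg2 = 508.15 K
1/Tg = 0.15/346.15 + 0.85/508.15
Tg = 474.8 K


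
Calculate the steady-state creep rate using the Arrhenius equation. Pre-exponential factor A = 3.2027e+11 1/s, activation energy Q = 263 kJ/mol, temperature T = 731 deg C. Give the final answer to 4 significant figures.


rate = A * exp(-Q / (R*T))
T = 731 + 273.15 = 1004.15 K
rate = 3.2027e+11 * exp(-263e3 / (8.314 * 1004.15))
rate = 6.669e-03 1/s


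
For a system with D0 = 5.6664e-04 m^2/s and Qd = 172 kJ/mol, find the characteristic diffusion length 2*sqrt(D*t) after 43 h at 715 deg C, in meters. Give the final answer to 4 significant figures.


Step 1: D = D0 * exp(-Qd/(R*T))
T = 988.15 K
D = 5.6664e-04 * exp(-172e3 / (8.314 * 988.15)) = 4.58015e-13 m^2/s
Step 2: L = 2*sqrt(D*t)
t = 43 h = 154800 s
L = 2*sqrt(4.58015e-13 * 154800) = 5.325e-04 m


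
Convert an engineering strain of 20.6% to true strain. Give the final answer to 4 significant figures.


epsilon_true = ln(1 + epsilon_eng)
epsilon_true = ln(1 + 0.206)
epsilon_true = 0.1873


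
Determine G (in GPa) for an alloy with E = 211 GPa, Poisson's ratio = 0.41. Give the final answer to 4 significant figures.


G = E / (2*(1+nu))
G = 211 / (2*(1+0.41))
G = 74.82 GPa


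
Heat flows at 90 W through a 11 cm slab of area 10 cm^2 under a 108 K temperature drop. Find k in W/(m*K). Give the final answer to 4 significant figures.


k = Q*L / (A*dT)
L = 0.11 m, A = 1e-03 m^2
k = 90 * 0.11 / (1e-03 * 108)
k = 91.67 W/(m*K)


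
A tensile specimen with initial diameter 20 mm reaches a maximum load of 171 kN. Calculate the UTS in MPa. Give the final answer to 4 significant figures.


A0 = pi*(d/2)^2 = pi*(20/2)^2 = 314.159 mm^2
UTS = F_max / A0 = 171*1000 / 314.159
UTS = 544.3 MPa


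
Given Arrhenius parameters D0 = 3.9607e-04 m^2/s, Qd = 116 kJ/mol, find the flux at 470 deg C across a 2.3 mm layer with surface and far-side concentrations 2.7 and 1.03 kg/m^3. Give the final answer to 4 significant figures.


Step 1: D = D0 * exp(-Qd/(R*T))
T = 470 + 273.15 = 743.15 K
D = 3.9607e-04 * exp(-116e3 / (8.314 * 743.15)) = 2.78005e-12 m^2/s
Step 2: J = D * (C1 - C2) / dx
J = 2.78005e-12 * (2.7 - 1.03) / 2.3e-03
J = 2.019e-09 kg/(m^2*s)


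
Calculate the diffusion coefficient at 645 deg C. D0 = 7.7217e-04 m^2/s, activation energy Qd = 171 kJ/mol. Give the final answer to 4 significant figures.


D = D0 * exp(-Qd / (R*T))
T = 918.15 K
D = 7.7217e-04 * exp(-171e3 / (8.314 * 918.15))
D = 1.442e-13 m^2/s


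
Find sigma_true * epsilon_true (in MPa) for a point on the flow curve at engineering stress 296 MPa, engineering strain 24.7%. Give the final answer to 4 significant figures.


sigma_true = sigma_eng * (1 + epsilon_eng)
sigma_true = 296 * (1 + 0.247) = 369.112 MPa
epsilon_true = ln(1 + epsilon_eng)
epsilon_true = ln(1 + 0.247) = 0.220741
sigma_true * epsilon_true = 369.112 * 0.220741 = 81.48 MPa


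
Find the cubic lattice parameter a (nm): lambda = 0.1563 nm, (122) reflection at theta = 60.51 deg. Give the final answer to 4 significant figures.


d = lambda / (2*sin(theta))
d = 0.1563 / (2*sin(60.51 deg))
d = 0.089782 nm
a = d * sqrt(h^2+k^2+l^2) = 0.089782 * sqrt(9)
a = 0.2693 nm


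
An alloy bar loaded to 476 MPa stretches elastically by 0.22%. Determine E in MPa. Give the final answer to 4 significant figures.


E = sigma / epsilon
epsilon = 0.22% = 2.2e-03
E = 476 / 2.2e-03
E = 216400 MPa


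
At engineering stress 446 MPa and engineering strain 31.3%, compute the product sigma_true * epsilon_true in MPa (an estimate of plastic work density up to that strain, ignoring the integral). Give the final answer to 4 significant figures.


sigma_true = sigma_eng * (1 + epsilon_eng)
sigma_true = 446 * (1 + 0.313) = 585.598 MPa
epsilon_true = ln(1 + epsilon_eng)
epsilon_true = ln(1 + 0.313) = 0.272315
sigma_true * epsilon_true = 585.598 * 0.272315 = 159.5 MPa


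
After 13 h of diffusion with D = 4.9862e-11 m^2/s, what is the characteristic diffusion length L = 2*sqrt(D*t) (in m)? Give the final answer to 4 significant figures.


t = 13 hr = 46800 s
Diffusion length = 2*sqrt(D*t)
= 2*sqrt(4.9862e-11 * 46800)
= 3.055e-03 m


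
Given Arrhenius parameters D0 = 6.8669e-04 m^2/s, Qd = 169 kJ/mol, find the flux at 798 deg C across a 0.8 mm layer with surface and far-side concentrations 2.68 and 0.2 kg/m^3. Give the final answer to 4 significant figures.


Step 1: D = D0 * exp(-Qd/(R*T))
T = 798 + 273.15 = 1071.15 K
D = 6.8669e-04 * exp(-169e3 / (8.314 * 1071.15)) = 3.9371e-12 m^2/s
Step 2: J = D * (C1 - C2) / dx
J = 3.9371e-12 * (2.68 - 0.2) / 8e-04
J = 1.221e-08 kg/(m^2*s)


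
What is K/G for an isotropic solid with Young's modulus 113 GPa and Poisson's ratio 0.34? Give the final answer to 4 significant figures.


G = E / (2*(1+nu))
G = 113 / (2*(1+0.34)) = 42.1642 GPa
K = E / (3*(1-2*nu))
K = 113 / (3*(1-2*0.34)) = 117.708 GPa
K/G = 117.708 / 42.1642 = 2.792


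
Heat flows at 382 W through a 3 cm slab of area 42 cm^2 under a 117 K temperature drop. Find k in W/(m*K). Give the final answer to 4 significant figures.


k = Q*L / (A*dT)
L = 0.03 m, A = 4.2e-03 m^2
k = 382 * 0.03 / (4.2e-03 * 117)
k = 23.32 W/(m*K)


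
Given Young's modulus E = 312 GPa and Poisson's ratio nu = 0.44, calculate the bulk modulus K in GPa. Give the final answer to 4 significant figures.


K = E / (3*(1-2*nu))
K = 312 / (3*(1-2*0.44))
K = 866.7 GPa


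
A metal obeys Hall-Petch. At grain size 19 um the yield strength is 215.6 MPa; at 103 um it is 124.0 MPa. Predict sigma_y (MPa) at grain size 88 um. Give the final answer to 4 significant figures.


sigma_y = sigma0 + k / sqrt(d)
1/sqrt(d1) = 1/sqrt(1.9e-05) = 229.416;  1/sqrt(d2) = 98.5329
k = (sigma1 - sigma2) / (1/sqrt(d1) - 1/sqrt(d2)) = (215.6 - 124.0) / (229.416 - 98.5329) = 0.699863 MPa*m^0.5
sigma0 = sigma1 - k/sqrt(d1) = 215.6 - 0.699863*229.416 = 55.0405 MPa
sigma_y(d3) = 55.0405 + 0.699863 / sqrt(8.8e-05) = 129.6 MPa


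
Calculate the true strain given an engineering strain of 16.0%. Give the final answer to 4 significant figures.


epsilon_true = ln(1 + epsilon_eng)
epsilon_true = ln(1 + 0.16)
epsilon_true = 0.1484


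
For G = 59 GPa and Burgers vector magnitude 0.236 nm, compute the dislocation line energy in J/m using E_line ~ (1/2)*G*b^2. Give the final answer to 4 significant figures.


E = G*b^2/2
b = 0.236 nm = 2.36e-10 m
G = 59 GPa = 5.9e+10 Pa
E = 0.5 * 5.9e+10 * (2.36e-10)^2
E = 1.643e-09 J/m


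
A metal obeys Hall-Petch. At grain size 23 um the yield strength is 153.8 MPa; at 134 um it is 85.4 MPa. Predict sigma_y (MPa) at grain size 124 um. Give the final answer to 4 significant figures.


sigma_y = sigma0 + k / sqrt(d)
1/sqrt(d1) = 1/sqrt(2.3e-05) = 208.514;  1/sqrt(d2) = 86.3868
k = (sigma1 - sigma2) / (1/sqrt(d1) - 1/sqrt(d2)) = (153.8 - 85.4) / (208.514 - 86.3868) = 0.56007 MPa*m^0.5
sigma0 = sigma1 - k/sqrt(d1) = 153.8 - 0.56007*208.514 = 37.0173 MPa
sigma_y(d3) = 37.0173 + 0.56007 / sqrt(1.24e-04) = 87.31 MPa


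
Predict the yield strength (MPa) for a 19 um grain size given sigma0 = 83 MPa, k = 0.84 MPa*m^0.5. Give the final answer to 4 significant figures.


sigma_y = sigma0 + k / sqrt(d)
d = 19 um = 1.9e-05 m
sigma_y = 83 + 0.84 / sqrt(1.9e-05)
sigma_y = 275.7 MPa


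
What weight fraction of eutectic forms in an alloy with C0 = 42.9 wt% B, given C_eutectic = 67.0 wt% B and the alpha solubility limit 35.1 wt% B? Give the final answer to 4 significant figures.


f_primary = (C_e - C0) / (C_e - C_alpha_max)
f_primary = (67.0 - 42.9) / (67.0 - 35.1)
f_primary = 0.755486
f_eutectic = 1 - 0.755486 = 0.2445


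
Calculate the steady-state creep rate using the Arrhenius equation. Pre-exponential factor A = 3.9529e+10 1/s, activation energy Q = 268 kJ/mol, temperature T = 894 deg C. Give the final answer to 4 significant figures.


rate = A * exp(-Q / (R*T))
T = 894 + 273.15 = 1167.15 K
rate = 3.9529e+10 * exp(-268e3 / (8.314 * 1167.15))
rate = 0.04003 1/s


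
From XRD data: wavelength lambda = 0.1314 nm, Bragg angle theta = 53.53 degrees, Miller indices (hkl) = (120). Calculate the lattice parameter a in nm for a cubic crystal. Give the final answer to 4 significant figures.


d = lambda / (2*sin(theta))
d = 0.1314 / (2*sin(53.53 deg))
d = 0.0816993 nm
a = d * sqrt(h^2+k^2+l^2) = 0.0816993 * sqrt(5)
a = 0.1827 nm


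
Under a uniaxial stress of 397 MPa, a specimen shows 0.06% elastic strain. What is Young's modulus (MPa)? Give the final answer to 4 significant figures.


E = sigma / epsilon
epsilon = 0.06% = 6e-04
E = 397 / 6e-04
E = 661700 MPa


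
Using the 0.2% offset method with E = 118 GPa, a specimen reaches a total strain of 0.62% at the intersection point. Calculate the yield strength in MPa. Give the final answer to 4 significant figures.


Offset strain = 0.002
Elastic strain at yield = total_strain - offset = 6.2e-03 - 0.002 = 4.2e-03
sigma_y = E * elastic_strain = 118000 * 4.2e-03
sigma_y = 495.6 MPa


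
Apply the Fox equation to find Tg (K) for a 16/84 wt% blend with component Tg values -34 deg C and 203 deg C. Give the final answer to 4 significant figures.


1/Tg = w1/Tg1 + w2/Tg2 (in Kelvin)
Tg1 = 239.15 K, Tg2 = 476.15 K
1/Tg = 0.16/239.15 + 0.84/476.15
Tg = 411 K


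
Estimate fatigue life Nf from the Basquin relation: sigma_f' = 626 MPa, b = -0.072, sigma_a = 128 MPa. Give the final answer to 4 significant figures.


sigma_a = sigma_f' * (2*Nf)^b
2*Nf = (sigma_a / sigma_f')^(1/b)
2*Nf = (128 / 626)^(1/-0.072)
2*Nf = 3.75409e+09
Nf = 1.877e+09 cycles


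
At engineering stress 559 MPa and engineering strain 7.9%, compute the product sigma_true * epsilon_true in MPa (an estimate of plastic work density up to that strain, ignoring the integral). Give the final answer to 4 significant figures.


sigma_true = sigma_eng * (1 + epsilon_eng)
sigma_true = 559 * (1 + 0.079) = 603.161 MPa
epsilon_true = ln(1 + epsilon_eng)
epsilon_true = ln(1 + 0.079) = 0.0760347
sigma_true * epsilon_true = 603.161 * 0.0760347 = 45.86 MPa


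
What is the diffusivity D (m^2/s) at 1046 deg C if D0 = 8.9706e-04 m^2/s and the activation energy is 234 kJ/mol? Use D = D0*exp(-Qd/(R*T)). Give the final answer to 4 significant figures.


D = D0 * exp(-Qd / (R*T))
T = 1319.15 K
D = 8.9706e-04 * exp(-234e3 / (8.314 * 1319.15))
D = 4.861e-13 m^2/s


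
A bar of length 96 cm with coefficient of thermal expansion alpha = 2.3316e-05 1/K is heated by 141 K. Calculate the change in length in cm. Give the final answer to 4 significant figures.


dL = L0 * alpha * dT
dL = 96 * 2.3316e-05 * 141
dL = 0.3156 cm


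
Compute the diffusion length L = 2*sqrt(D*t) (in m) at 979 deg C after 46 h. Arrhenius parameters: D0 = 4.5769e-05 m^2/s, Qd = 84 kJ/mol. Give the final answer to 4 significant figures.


Step 1: D = D0 * exp(-Qd/(R*T))
T = 1252.15 K
D = 4.5769e-05 * exp(-84e3 / (8.314 * 1252.15)) = 1.43319e-08 m^2/s
Step 2: L = 2*sqrt(D*t)
t = 46 h = 165600 s
L = 2*sqrt(1.43319e-08 * 165600) = 0.09743 m


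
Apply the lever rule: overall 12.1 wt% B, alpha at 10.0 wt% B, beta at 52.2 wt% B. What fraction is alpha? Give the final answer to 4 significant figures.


f_alpha = (C_beta - C0) / (C_beta - C_alpha)
f_alpha = (52.2 - 12.1) / (52.2 - 10.0)
f_alpha = 0.9502


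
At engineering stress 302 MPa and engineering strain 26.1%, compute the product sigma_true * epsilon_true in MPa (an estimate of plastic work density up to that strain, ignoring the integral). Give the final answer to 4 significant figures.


sigma_true = sigma_eng * (1 + epsilon_eng)
sigma_true = 302 * (1 + 0.261) = 380.822 MPa
epsilon_true = ln(1 + epsilon_eng)
epsilon_true = ln(1 + 0.261) = 0.231905
sigma_true * epsilon_true = 380.822 * 0.231905 = 88.31 MPa


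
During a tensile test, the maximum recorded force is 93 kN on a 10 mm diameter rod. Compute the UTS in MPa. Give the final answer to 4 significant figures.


A0 = pi*(d/2)^2 = pi*(10/2)^2 = 78.5398 mm^2
UTS = F_max / A0 = 93*1000 / 78.5398
UTS = 1184 MPa


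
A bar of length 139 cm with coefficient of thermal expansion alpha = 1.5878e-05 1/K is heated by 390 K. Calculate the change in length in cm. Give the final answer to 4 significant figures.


dL = L0 * alpha * dT
dL = 139 * 1.5878e-05 * 390
dL = 0.8607 cm


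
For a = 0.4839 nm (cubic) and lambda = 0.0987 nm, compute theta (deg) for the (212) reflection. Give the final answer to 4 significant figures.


d = a / sqrt(h^2+k^2+l^2)
d = 0.4839 / sqrt(9) = 0.1613 nm
lambda = 2*d*sin(theta)  =>  sin(theta) = lambda / (2*d)
sin(theta) = 0.0987 / (2 * 0.1613) = 0.305952
theta = 17.82 deg


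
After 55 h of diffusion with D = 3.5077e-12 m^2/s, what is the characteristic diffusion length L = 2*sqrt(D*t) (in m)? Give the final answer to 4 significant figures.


t = 55 hr = 198000 s
Diffusion length = 2*sqrt(D*t)
= 2*sqrt(3.5077e-12 * 198000)
= 1.667e-03 m


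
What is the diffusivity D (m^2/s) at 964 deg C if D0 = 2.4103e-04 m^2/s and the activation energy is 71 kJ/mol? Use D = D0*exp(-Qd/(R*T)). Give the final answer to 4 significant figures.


D = D0 * exp(-Qd / (R*T))
T = 1237.15 K
D = 2.4103e-04 * exp(-71e3 / (8.314 * 1237.15))
D = 2.422e-07 m^2/s


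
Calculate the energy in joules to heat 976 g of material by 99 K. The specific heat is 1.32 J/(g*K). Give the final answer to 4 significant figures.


Q = m * cp * dT
Q = 976 * 1.32 * 99
Q = 127500 J


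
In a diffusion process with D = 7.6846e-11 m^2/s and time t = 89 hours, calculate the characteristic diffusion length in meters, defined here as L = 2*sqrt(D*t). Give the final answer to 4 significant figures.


t = 89 hr = 320400 s
Diffusion length = 2*sqrt(D*t)
= 2*sqrt(7.6846e-11 * 320400)
= 9.924e-03 m


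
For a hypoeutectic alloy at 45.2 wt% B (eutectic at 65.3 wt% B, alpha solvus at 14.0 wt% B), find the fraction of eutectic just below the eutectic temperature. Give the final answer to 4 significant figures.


f_primary = (C_e - C0) / (C_e - C_alpha_max)
f_primary = (65.3 - 45.2) / (65.3 - 14.0)
f_primary = 0.391813
f_eutectic = 1 - 0.391813 = 0.6082


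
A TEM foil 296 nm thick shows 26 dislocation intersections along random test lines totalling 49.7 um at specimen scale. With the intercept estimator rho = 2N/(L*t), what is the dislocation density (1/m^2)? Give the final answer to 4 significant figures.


rho = 2N / (L * t)
L = 49.7 um = 4.97e-05 m, t = 296 nm = 2.96e-07 m
rho = 2 * 26 / (4.97e-05 * 2.96e-07)
rho = 3.535e+12 1/m^2


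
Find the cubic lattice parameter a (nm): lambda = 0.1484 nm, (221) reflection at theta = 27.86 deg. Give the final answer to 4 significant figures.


d = lambda / (2*sin(theta))
d = 0.1484 / (2*sin(27.86 deg))
d = 0.15878 nm
a = d * sqrt(h^2+k^2+l^2) = 0.15878 * sqrt(9)
a = 0.4763 nm


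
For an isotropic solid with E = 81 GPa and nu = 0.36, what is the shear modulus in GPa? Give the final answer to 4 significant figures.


G = E / (2*(1+nu))
G = 81 / (2*(1+0.36))
G = 29.78 GPa


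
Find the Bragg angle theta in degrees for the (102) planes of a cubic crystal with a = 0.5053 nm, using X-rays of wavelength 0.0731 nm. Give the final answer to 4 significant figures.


d = a / sqrt(h^2+k^2+l^2)
d = 0.5053 / sqrt(5) = 0.225977 nm
lambda = 2*d*sin(theta)  =>  sin(theta) = lambda / (2*d)
sin(theta) = 0.0731 / (2 * 0.225977) = 0.161742
theta = 9.308 deg


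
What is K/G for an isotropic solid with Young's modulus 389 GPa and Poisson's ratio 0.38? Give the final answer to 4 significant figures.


G = E / (2*(1+nu))
G = 389 / (2*(1+0.38)) = 140.942 GPa
K = E / (3*(1-2*nu))
K = 389 / (3*(1-2*0.38)) = 540.278 GPa
K/G = 540.278 / 140.942 = 3.833


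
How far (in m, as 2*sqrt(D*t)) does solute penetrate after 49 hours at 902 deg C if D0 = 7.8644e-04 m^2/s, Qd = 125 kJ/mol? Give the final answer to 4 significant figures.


Step 1: D = D0 * exp(-Qd/(R*T))
T = 1175.15 K
D = 7.8644e-04 * exp(-125e3 / (8.314 * 1175.15)) = 2.18423e-09 m^2/s
Step 2: L = 2*sqrt(D*t)
t = 49 h = 176400 s
L = 2*sqrt(2.18423e-09 * 176400) = 0.03926 m


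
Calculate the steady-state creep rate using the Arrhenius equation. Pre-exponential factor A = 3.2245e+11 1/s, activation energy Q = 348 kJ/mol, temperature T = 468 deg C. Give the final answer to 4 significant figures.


rate = A * exp(-Q / (R*T))
T = 468 + 273.15 = 741.15 K
rate = 3.2245e+11 * exp(-348e3 / (8.314 * 741.15))
rate = 9.578e-14 1/s


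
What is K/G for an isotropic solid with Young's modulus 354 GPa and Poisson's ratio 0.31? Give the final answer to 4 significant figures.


G = E / (2*(1+nu))
G = 354 / (2*(1+0.31)) = 135.115 GPa
K = E / (3*(1-2*nu))
K = 354 / (3*(1-2*0.31)) = 310.526 GPa
K/G = 310.526 / 135.115 = 2.298


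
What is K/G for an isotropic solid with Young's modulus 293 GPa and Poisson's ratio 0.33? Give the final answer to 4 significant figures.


G = E / (2*(1+nu))
G = 293 / (2*(1+0.33)) = 110.15 GPa
K = E / (3*(1-2*nu))
K = 293 / (3*(1-2*0.33)) = 287.255 GPa
K/G = 287.255 / 110.15 = 2.608


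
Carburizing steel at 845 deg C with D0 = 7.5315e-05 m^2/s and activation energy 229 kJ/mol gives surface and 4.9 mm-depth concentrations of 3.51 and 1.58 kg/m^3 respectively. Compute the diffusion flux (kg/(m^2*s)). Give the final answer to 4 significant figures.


Step 1: D = D0 * exp(-Qd/(R*T))
T = 845 + 273.15 = 1118.15 K
D = 7.5315e-05 * exp(-229e3 / (8.314 * 1118.15)) = 1.50906e-15 m^2/s
Step 2: J = D * (C1 - C2) / dx
J = 1.50906e-15 * (3.51 - 1.58) / 4.9e-03
J = 5.944e-13 kg/(m^2*s)


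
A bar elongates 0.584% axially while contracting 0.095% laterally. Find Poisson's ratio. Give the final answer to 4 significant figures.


nu = -epsilon_lat / epsilon_axial
Lateral strain is contraction (negative), so using magnitudes:
nu = 0.095 / 0.584
nu = 0.1627


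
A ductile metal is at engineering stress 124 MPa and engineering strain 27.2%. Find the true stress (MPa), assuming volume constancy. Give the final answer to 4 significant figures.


sigma_true = sigma_eng * (1 + epsilon_eng)
sigma_true = 124 * (1 + 0.272)
sigma_true = 157.7 MPa


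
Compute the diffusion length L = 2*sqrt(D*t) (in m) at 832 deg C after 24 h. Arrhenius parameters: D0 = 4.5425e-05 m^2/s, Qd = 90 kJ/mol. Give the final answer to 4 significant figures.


Step 1: D = D0 * exp(-Qd/(R*T))
T = 1105.15 K
D = 4.5425e-05 * exp(-90e3 / (8.314 * 1105.15)) = 2.53113e-09 m^2/s
Step 2: L = 2*sqrt(D*t)
t = 24 h = 86400 s
L = 2*sqrt(2.53113e-09 * 86400) = 0.02958 m


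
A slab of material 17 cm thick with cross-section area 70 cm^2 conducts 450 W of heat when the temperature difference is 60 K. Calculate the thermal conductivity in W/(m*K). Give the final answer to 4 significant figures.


k = Q*L / (A*dT)
L = 0.17 m, A = 7e-03 m^2
k = 450 * 0.17 / (7e-03 * 60)
k = 182.1 W/(m*K)


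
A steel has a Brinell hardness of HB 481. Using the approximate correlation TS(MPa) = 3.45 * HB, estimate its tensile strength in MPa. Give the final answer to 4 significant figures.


TS (MPa) = 3.45 * HB
TS = 3.45 * 481
TS = 1659 MPa


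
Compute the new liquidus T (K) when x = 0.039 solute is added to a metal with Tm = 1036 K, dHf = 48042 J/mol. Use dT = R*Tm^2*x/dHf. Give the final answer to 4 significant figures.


dT = R*Tm^2*x / dHf
dT = 8.314 * 1036^2 * 0.039 / 48042
dT = 7.24391 K
T_new = 1036 - 7.24391 = 1029 K


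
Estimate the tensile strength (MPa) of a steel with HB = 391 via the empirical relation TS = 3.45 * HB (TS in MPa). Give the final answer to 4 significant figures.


TS (MPa) = 3.45 * HB
TS = 3.45 * 391
TS = 1349 MPa


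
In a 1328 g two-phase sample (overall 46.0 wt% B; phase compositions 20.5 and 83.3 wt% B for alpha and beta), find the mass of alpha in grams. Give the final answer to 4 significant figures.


f_alpha = (C_beta - C0) / (C_beta - C_alpha)
f_alpha = (83.3 - 46.0) / (83.3 - 20.5) = 0.593949
m_alpha = f_alpha * m_total = 0.593949 * 1328 = 788.8 g


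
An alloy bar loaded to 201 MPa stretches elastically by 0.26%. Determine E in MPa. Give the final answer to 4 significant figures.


E = sigma / epsilon
epsilon = 0.26% = 2.6e-03
E = 201 / 2.6e-03
E = 77310 MPa
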